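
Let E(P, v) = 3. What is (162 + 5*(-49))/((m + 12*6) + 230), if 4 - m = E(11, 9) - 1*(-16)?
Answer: -83/287 ≈ -0.28920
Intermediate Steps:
m = -15 (m = 4 - (3 - 1*(-16)) = 4 - (3 + 16) = 4 - 1*19 = 4 - 19 = -15)
(162 + 5*(-49))/((m + 12*6) + 230) = (162 + 5*(-49))/((-15 + 12*6) + 230) = (162 - 245)/((-15 + 72) + 230) = -83/(57 + 230) = -83/287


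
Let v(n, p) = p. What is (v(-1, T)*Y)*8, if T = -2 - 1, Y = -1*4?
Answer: 96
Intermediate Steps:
Y = -4
T = -3
(v(-1, T)*Y)*8 = -3*(-4)*8 = 12*8 = 96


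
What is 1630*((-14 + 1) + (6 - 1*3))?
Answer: -16300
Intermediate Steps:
1630*((-14 + 1) + (6 - 1*3)) = 1630*(-13 + (6 - 3)) = 1630*(-13 + 3) = 1630*(-10) = -16300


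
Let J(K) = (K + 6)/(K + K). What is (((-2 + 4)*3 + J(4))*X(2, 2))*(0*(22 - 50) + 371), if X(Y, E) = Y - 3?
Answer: -10759/4 ≈ -2689.8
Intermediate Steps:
X(Y, E) = -3 + Y
J(K) = (6 + K)/(2*K) (J(K) = (6 + K)/((2*K)) = (6 + K)*(1/(2*K)) = (6 + K)/(2*K))
(((-2 + 4)*3 + J(4))*X(2, 2))*(0*(22 - 50) + 371) = (((-2 + 4)*3 + (½)*(6 + 4)/4)*(-3 + 2))*(0*(22 - 50) + 371) = ((2*3 + (½)*(¼)*10)*(-1))*(0*(-28) + 371) = ((6 + 5/4)*(-1))*(0 + 371) = ((29/4)*(-1))*371 = -29/4*371 = -10759/4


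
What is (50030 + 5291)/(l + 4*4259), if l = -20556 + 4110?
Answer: 55321/590 ≈ 93.764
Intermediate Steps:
l = -16446
(50030 + 5291)/(l + 4*4259) = (50030 + 5291)/(-16446 + 4*4259) = 55321/(-16446 + 17036) = 55321/590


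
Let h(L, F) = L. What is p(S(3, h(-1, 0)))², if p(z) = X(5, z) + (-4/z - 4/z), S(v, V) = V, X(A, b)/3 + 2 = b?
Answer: 1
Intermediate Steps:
X(A, b) = -6 + 3*b
p(z) = -6 - 8/z + 3*z (p(z) = (-6 + 3*z) + (-4/z - 4/z) = (-6 + 3*z) - 8/z = -6 - 8/z + 3*z)
p(S(3, h(-1, 0)))² = (-6 - 8/(-1) + 3*(-1))² = (-6 - 8*(-1) - 3)² = (-6 + 8 - 3)² = (-1)² = 1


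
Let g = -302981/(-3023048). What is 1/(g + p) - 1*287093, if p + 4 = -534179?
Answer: -66230736995190961/230694363829 ≈ -2.8709e+5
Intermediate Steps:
p = -534183 (p = -4 - 534179 = -534183)
g = 43283/431864 (g = -302981*(-1/3023048) = 43283/431864 ≈ 0.10022)
1/(g + p) - 1*287093 = 1/(43283/431864 - 534183) - 1*287093 = 1/(-230694363829/431864) - 287093 = -431864/230694363829 - 287093 = -66230736995190961/230694363829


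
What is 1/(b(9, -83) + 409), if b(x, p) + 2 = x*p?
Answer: -1/340 ≈ -0.0029412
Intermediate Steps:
b(x, p) = -2 + p*x (b(x, p) = -2 + x*p = -2 + p*x)
1/(b(9, -83) + 409) = 1/((-2 - 83*9) + 409) = 1/((-2 - 747) + 409) = 1/(-749 + 409) = 1/(-340) = -1/340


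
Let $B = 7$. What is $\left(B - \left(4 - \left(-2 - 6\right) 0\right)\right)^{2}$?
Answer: $9$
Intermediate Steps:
$\left(B - \left(4 - \left(-2 - 6\right) 0\right)\right)^{2} = \left(7 - \left(4 - \left(-2 - 6\right) 0\right)\right)^{2} = \left(7 - 4\right)^{2} = 3^{2} = 9$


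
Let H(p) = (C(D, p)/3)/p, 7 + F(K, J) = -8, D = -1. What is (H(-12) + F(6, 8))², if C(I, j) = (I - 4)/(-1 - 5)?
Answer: 10530025/46656 ≈ 225.70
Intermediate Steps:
F(K, J) = -15 (F(K, J) = -7 - 8 = -15)
C(I, j) = ⅔ - I/6 (C(I, j) = (-4 + I)/(-6) = (-4 + I)*(-⅙) = ⅔ - I/6)
H(p) = 5/(18*p) (H(p) = ((⅔ - ⅙*(-1))/3)/p = ((⅔ + ⅙)*(⅓))/p = ((⅚)*(⅓))/p = 5/(18*p))
(H(-12) + F(6, 8))² = ((5/18)/(-12) - 15)² = ((5/18)*(-1/12) - 15)² = (-5/216 - 15)² = (-3245/216)² = 10530025/46656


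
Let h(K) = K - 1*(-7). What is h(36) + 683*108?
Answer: 73807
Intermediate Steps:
h(K) = 7 + K (h(K) = K + 7 = 7 + K)
h(36) + 683*108 = (7 + 36) + 683*108 = 43 + 73764 = 73807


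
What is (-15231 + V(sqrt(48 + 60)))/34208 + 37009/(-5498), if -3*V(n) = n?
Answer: -674871955/94037792 - sqrt(3)/17104 ≈ -7.1767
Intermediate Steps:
V(n) = -n/3
(-15231 + V(sqrt(48 + 60)))/34208 + 37009/(-5498) = (-15231 - sqrt(48 + 60)/3)/34208 + 37009/(-5498) = (-15231 - 2*sqrt(3))*(1/34208) + 37009*(-1/5498) = (-15231 - 2*sqrt(3))*(1/34208) - 37009/5498 = (-15231/34208 - sqrt(3)/17104) - 37009/5498 = -674871955/94037792 - sqrt(3)/17104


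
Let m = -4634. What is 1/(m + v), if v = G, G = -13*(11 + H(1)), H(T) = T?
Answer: -1/4790 ≈ -0.00020877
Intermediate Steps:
G = -156 (G = -13*(11 + 1) = -13*12 = -156)
v = -156
1/(m + v) = 1/(-4634 - 156) = 1/(-4790) = -1/4790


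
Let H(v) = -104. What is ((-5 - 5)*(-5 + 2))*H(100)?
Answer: -3120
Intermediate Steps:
((-5 - 5)*(-5 + 2))*H(100) = ((-5 - 5)*(-5 + 2))*(-104) = -10*(-3)*(-104) = 30*(-104) = -3120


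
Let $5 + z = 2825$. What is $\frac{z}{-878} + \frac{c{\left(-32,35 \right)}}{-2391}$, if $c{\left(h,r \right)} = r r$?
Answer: $- \frac{3909085}{1049649} \approx -3.7242$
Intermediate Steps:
$z = 2820$ ($z = -5 + 2825 = 2820$)
$c{\left(h,r \right)} = r^{2}$
$\frac{z}{-878} + \frac{c{\left(-32,35 \right)}}{-2391} = \frac{2820}{-878} + \frac{35^{2}}{-2391} = 2820 \left(- \frac{1}{878}\right) + 1225 \left(- \frac{1}{2391}\right) = - \frac{1410}{439} - \frac{1225}{2391} = - \frac{3909085}{1049649}$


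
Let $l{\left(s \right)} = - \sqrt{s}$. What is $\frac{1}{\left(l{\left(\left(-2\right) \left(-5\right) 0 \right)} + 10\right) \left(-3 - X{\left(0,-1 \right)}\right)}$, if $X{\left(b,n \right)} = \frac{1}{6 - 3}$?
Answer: $- \frac{3}{100} \approx -0.03$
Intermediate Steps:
$X{\left(b,n \right)} = \frac{1}{3}$
$\frac{1}{\left(l{\left(\left(-2\right) \left(-5\right) 0 \right)} + 10\right) \left(-3 - X{\left(0,-1 \right)}\right)} = \frac{1}{\left(- \sqrt{\left(-2\right) \left(-5\right) 0} + 10\right) \left(-3 - \frac{1}{3}\right)} = \frac{1}{\left(- \sqrt{10 \cdot 0} + 10\right) \left(-3 - \frac{1}{3}\right)} = \frac{1}{\left(- \sqrt{0} + 10\right) \left(- \frac{10}{3}\right)} = \frac{1}{\left(\left(-1\right) 0 + 10\right) \left(- \frac{10}{3}\right)} = \frac{1}{\left(0 + 10\right) \left(- \frac{10}{3}\right)} = \frac{1}{10 \left(- \frac{10}{3}\right)} = \frac{1}{- \frac{100}{3}} = - \frac{3}{100}$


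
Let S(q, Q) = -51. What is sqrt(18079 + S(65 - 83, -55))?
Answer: 2*sqrt(4507) ≈ 134.27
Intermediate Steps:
sqrt(18079 + S(65 - 83, -55)) = sqrt(18079 - 51) = sqrt(18028) = 2*sqrt(4507)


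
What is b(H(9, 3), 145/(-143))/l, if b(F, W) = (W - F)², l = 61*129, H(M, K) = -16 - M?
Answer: 11764900/160913181 ≈ 0.073113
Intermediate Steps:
l = 7869
b(H(9, 3), 145/(-143))/l = ((-16 - 1*9) - 145/(-143))²/7869 = ((-16 - 9) - 145*(-1)/143)²*(1/7869) = (-25 - 1*(-145/143))²*(1/7869) = (-25 + 145/143)²*(1/7869) = (-3430/143)²*(1/7869) = (11764900/20449)*(1/7869) = 11764900/160913181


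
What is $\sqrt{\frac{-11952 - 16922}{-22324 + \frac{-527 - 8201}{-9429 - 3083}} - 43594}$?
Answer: $\frac{i \sqrt{53137879234607492130}}{34913645} \approx 208.79 i$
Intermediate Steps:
$\sqrt{\frac{-11952 - 16922}{-22324 + \frac{-527 - 8201}{-9429 - 3083}} - 43594} = \sqrt{- \frac{28874}{-22324 - \frac{8728}{-12512}} - 43594} = \sqrt{- \frac{28874}{-22324 - - \frac{1091}{1564}} - 43594} = \sqrt{- \frac{28874}{-22324 + \frac{1091}{1564}} - 43594} = \sqrt{- \frac{28874}{- \frac{34913645}{1564}} - 43594} = \sqrt{\left(-28874\right) \left(- \frac{1564}{34913645}\right) - 43594} = \sqrt{\frac{45158936}{34913645} - 43594} = \sqrt{- \frac{1521980281194}{34913645}} = \frac{i \sqrt{53137879234607492130}}{34913645}$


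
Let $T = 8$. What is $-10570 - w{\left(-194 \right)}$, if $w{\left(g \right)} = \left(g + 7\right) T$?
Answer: $-9074$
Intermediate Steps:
$w{\left(g \right)} = 56 + 8 g$ ($w{\left(g \right)} = \left(g + 7\right) 8 = \left(7 + g\right) 8 = 56 + 8 g$)
$-10570 - w{\left(-194 \right)} = -10570 - \left(56 + 8 \left(-194\right)\right) = -10570 - \left(56 - 1552\right) = -10570 - -1496 = -10570 + 1496 = -9074$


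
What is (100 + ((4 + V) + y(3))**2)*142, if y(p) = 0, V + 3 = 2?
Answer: 15478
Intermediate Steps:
V = -1 (V = -3 + 2 = -1)
(100 + ((4 + V) + y(3))**2)*142 = (100 + ((4 - 1) + 0)**2)*142 = (100 + (3 + 0)**2)*142 = (100 + 3**2)*142 = (100 + 9)*142 = 109*142 = 15478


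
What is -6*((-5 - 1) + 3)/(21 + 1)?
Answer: 9/11 ≈ 0.81818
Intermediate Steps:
-6*((-5 - 1) + 3)/(21 + 1) = -6*(-6 + 3)/22 = -(-18)/22 = -6*(-3/22) = 9/11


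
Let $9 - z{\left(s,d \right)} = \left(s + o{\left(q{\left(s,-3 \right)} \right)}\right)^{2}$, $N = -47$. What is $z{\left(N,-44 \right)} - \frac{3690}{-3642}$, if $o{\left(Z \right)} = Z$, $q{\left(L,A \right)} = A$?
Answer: $- \frac{1511422}{607} \approx -2490.0$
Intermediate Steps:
$z{\left(s,d \right)} = 9 - \left(-3 + s\right)^{2}$ ($z{\left(s,d \right)} = 9 - \left(s - 3\right)^{2} = 9 - \left(-3 + s\right)^{2}$)
$z{\left(N,-44 \right)} - \frac{3690}{-3642} = - 47 \left(6 - -47\right) - \frac{3690}{-3642} = - 47 \left(6 + 47\right) - - \frac{615}{607} = \left(-47\right) 53 + \frac{615}{607} = -2491 + \frac{615}{607} = - \frac{1511422}{607}$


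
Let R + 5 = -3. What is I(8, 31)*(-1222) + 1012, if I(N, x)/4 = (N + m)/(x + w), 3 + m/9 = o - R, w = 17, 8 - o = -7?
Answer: -54398/3 ≈ -18133.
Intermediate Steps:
R = -8 (R = -5 - 3 = -8)
o = 15 (o = 8 - 1*(-7) = 8 + 7 = 15)
m = 180 (m = -27 + 9*(15 - 1*(-8)) = -27 + 9*(15 + 8) = -27 + 9*23 = -27 + 207 = 180)
I(N, x) = 4*(180 + N)/(17 + x) (I(N, x) = 4*((N + 180)/(x + 17)) = 4*((180 + N)/(17 + x)) = 4*(180 + N)/(17 + x))
I(8, 31)*(-1222) + 1012 = (4*(180 + 8)/(17 + 31))*(-1222) + 1012 = (4*188/48)*(-1222) + 1012 = (4*(1/48)*188)*(-1222) + 1012 = (47/3)*(-1222) + 1012 = -57434/3 + 1012 = -54398/3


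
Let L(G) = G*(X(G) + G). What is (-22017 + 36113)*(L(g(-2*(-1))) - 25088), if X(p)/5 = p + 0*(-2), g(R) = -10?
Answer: -345182848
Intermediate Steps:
X(p) = 5*p (X(p) = 5*(p + 0*(-2)) = 5*(p + 0) = 5*p)
L(G) = 6*G² (L(G) = G*(5*G + G) = G*(6*G) = 6*G²)
(-22017 + 36113)*(L(g(-2*(-1))) - 25088) = (-22017 + 36113)*(6*(-10)² - 25088) = 14096*(6*100 - 25088) = 14096*(600 - 25088) = 14096*(-24488) = -345182848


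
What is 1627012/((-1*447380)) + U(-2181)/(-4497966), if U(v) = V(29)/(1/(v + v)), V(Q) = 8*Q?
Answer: -286062635653/83845834545 ≈ -3.4118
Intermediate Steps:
U(v) = 464*v (U(v) = (8*29)/(1/(v + v)) = 232/(1/(2*v)) = 232/((1/(2*v))) = 232*(2*v) = 464*v)
1627012/((-1*447380)) + U(-2181)/(-4497966) = 1627012/((-1*447380)) + (464*(-2181))/(-4497966) = 1627012/(-447380) - 1011984*(-1/4497966) = 1627012*(-1/447380) + 168664/749661 = -406753/111845 + 168664/749661 = -286062635653/83845834545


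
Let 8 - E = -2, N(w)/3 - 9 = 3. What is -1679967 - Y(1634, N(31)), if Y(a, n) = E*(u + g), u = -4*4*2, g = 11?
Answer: -1679757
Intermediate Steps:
N(w) = 36 (N(w) = 27 + 3*3 = 27 + 9 = 36)
E = 10 (E = 8 - 1*(-2) = 8 + 2 = 10)
u = -32 (u = -16*2 = -32)
Y(a, n) = -210 (Y(a, n) = 10*(-32 + 11) = 10*(-21) = -210)
-1679967 - Y(1634, N(31)) = -1679967 - 1*(-210) = -1679967 + 210 = -1679757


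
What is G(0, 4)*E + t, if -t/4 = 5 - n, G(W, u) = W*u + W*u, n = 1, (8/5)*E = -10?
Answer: -16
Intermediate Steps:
E = -25/4 (E = (5/8)*(-10) = -25/4 ≈ -6.2500)
G(W, u) = 2*W*u
t = -16 (t = -4*(5 - 1*1) = -4*(5 - 1) = -4*4 = -16)
G(0, 4)*E + t = (2*0*4)*(-25/4) - 16 = 0*(-25/4) - 16 = 0 - 16 = -16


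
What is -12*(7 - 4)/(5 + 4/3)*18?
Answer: -1944/19 ≈ -102.32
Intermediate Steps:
-12*(7 - 4)/(5 + 4/3)*18 = -36/(5 + 4*(⅓))*18 = -36/(5 + 4/3)*18 = -36/19/3*18 = -36*3/19*18 = -12*9/19*18 = -108/19*18 = -1944/19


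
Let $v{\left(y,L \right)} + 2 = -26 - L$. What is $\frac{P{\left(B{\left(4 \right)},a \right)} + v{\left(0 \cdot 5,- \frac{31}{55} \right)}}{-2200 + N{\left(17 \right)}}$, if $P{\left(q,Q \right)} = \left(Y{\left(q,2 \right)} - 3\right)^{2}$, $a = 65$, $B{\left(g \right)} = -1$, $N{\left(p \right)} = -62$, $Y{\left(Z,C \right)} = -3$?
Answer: $- \frac{157}{41470} \approx -0.0037859$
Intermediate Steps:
$v{\left(y,L \right)} = -28 - L$ ($v{\left(y,L \right)} = -2 - \left(26 + L\right) = -28 - L$)
$P{\left(q,Q \right)} = 36$ ($P{\left(q,Q \right)} = \left(-3 - 3\right)^{2} = \left(-6\right)^{2} = 36$)
$\frac{P{\left(B{\left(4 \right)},a \right)} + v{\left(0 \cdot 5,- \frac{31}{55} \right)}}{-2200 + N{\left(17 \right)}} = \frac{36 - \left(28 - \frac{31}{55}\right)}{-2200 - 62} = \frac{36 - \left(28 - \frac{31}{55}\right)}{-2262} = \left(36 - \frac{1509}{55}\right) \left(- \frac{1}{2262}\right) = \frac{471}{55} \left(- \frac{1}{2262}\right) = - \frac{157}{41470}$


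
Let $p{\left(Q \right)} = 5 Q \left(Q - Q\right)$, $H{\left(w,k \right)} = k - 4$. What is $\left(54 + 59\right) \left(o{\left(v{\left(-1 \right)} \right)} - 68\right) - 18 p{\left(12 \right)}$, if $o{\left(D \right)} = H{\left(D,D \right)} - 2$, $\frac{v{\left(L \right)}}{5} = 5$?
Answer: $-5537$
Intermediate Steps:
$H{\left(w,k \right)} = -4 + k$
$v{\left(L \right)} = 25$ ($v{\left(L \right)} = 5 \cdot 5 = 25$)
$o{\left(D \right)} = -6 + D$ ($o{\left(D \right)} = \left(-4 + D\right) - 2 = -6 + D$)
$p{\left(Q \right)} = 0$ ($p{\left(Q \right)} = 5 Q 0 = 0$)
$\left(54 + 59\right) \left(o{\left(v{\left(-1 \right)} \right)} - 68\right) - 18 p{\left(12 \right)} = \left(54 + 59\right) \left(\left(-6 + 25\right) - 68\right) - 0 = 113 \left(19 - 68\right) + 0 = 113 \left(-49\right) + 0 = -5537 + 0 = -5537$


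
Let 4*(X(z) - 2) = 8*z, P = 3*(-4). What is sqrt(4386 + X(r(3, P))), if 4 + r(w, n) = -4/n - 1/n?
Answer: sqrt(157710)/6 ≈ 66.188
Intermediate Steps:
P = -12
r(w, n) = -4 - 5/n (r(w, n) = -4 + (-4/n - 1/n) = -4 - 5/n)
X(z) = 2 + 2*z (X(z) = 2 + (8*z)/4 = 2 + 2*z)
sqrt(4386 + X(r(3, P))) = sqrt(4386 + (2 + 2*(-4 - 5/(-12)))) = sqrt(4386 + (2 + 2*(-4 - 5*(-1/12)))) = sqrt(4386 + (2 + 2*(-4 + 5/12))) = sqrt(4386 + (2 + 2*(-43/12))) = sqrt(4386 + (2 - 43/6)) = sqrt(4386 - 31/6) = sqrt(26285/6) = sqrt(157710)/6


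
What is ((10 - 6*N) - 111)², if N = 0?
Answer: 10201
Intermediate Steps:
((10 - 6*N) - 111)² = ((10 - 6*0) - 111)² = ((10 + 0) - 111)² = (10 - 111)² = (-101)² = 10201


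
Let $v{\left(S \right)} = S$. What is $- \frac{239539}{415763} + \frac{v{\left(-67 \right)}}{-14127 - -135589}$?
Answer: $- \frac{29122742139}{50499405506} \approx -0.57669$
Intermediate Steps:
$- \frac{239539}{415763} + \frac{v{\left(-67 \right)}}{-14127 - -135589} = - \frac{239539}{415763} - \frac{67}{-14127 - -135589} = \left(-239539\right) \frac{1}{415763} - \frac{67}{-14127 + 135589} = - \frac{239539}{415763} - \frac{67}{121462} = - \frac{29122742139}{50499405506}$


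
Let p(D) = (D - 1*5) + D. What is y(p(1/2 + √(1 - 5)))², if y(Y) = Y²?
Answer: -1024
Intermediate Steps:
p(D) = -5 + 2*D (p(D) = (D - 5) + D = (-5 + D) + D = -5 + 2*D)
y(p(1/2 + √(1 - 5)))² = ((-5 + 2*(1/2 + √(1 - 5)))²)² = ((-5 + 2*(½ + √(-4)))²)² = ((-5 + 2*(½ + 2*I))²)² = ((-5 + (1 + 4*I))²)² = ((-4 + 4*I)²)² = (-4 + 4*I)⁴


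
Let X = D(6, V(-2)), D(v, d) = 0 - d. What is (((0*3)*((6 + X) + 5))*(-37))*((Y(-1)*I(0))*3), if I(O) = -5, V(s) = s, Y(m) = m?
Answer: 0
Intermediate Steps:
D(v, d) = -d
X = 2 (X = -1*(-2) = 2)
(((0*3)*((6 + X) + 5))*(-37))*((Y(-1)*I(0))*3) = (((0*3)*((6 + 2) + 5))*(-37))*(-1*(-5)*3) = ((0*(8 + 5))*(-37))*(5*3) = ((0*13)*(-37))*15 = (0*(-37))*15 = 0*15 = 0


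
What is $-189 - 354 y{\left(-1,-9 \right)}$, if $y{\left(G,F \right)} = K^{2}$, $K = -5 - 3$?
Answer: $-22845$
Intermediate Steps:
$K = -8$ ($K = -5 - 3 = -8$)
$y{\left(G,F \right)} = 64$ ($y{\left(G,F \right)} = \left(-8\right)^{2} = 64$)
$-189 - 354 y{\left(-1,-9 \right)} = -189 - 22656 = -22845$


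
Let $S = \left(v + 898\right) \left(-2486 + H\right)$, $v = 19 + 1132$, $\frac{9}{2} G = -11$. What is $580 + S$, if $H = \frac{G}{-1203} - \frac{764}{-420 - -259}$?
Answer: $- \frac{2953766444756}{581049} \approx -5.0835 \cdot 10^{6}$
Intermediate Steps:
$G = - \frac{22}{9}$ ($G = \frac{2}{9} \left(-11\right) = - \frac{22}{9} \approx -2.4444$)
$v = 1151$
$H = \frac{8275370}{1743147}$ ($H = - \frac{22}{9 \left(-1203\right)} - \frac{764}{-420 - -259} = \left(- \frac{22}{9}\right) \left(- \frac{1}{1203}\right) - \frac{764}{-420 + 259} = \frac{22}{10827} - \frac{764}{-161} = \frac{22}{10827} - - \frac{764}{161} = \frac{22}{10827} + \frac{764}{161} = \frac{8275370}{1743147} \approx 4.7474$)
$S = - \frac{2954103453176}{581049}$ ($S = \left(1151 + 898\right) \left(-2486 + \frac{8275370}{1743147}\right) = 2049 \left(- \frac{4325188072}{1743147}\right) = - \frac{2954103453176}{581049} \approx -5.0841 \cdot 10^{6}$)
$580 + S = 580 - \frac{2954103453176}{581049} = - \frac{2953766444756}{581049}$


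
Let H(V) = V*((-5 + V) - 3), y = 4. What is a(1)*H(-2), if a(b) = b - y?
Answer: -60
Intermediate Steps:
H(V) = V*(-8 + V)
a(b) = -4 + b (a(b) = b - 1*4 = b - 4 = -4 + b)
a(1)*H(-2) = (-4 + 1)*(-2*(-8 - 2)) = -(-6)*(-10) = -3*20 = -60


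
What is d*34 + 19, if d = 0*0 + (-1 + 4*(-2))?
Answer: -287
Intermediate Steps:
d = -9 (d = 0 + (-1 - 8) = 0 - 9 = -9)
d*34 + 19 = -9*34 + 19 = -306 + 19 = -287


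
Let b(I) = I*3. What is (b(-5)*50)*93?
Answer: -69750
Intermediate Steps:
b(I) = 3*I
(b(-5)*50)*93 = ((3*(-5))*50)*93 = -15*50*93 = -750*93 = -69750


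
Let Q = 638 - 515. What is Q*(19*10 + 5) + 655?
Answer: 24640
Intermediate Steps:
Q = 123
Q*(19*10 + 5) + 655 = 123*(19*10 + 5) + 655 = 123*(190 + 5) + 655 = 123*195 + 655 = 23985 + 655 = 24640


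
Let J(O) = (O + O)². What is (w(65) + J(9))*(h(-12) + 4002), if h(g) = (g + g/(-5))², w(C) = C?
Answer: 39815706/25 ≈ 1.5926e+6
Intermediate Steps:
h(g) = 16*g²/25 (h(g) = (g + g*(-⅕))² = (g - g/5)² = (4*g/5)² = 16*g²/25)
J(O) = 4*O² (J(O) = (2*O)² = 4*O²)
(w(65) + J(9))*(h(-12) + 4002) = (65 + 4*9²)*((16/25)*(-12)² + 4002) = (65 + 4*81)*((16/25)*144 + 4002) = (65 + 324)*(2304/25 + 4002) = 389*(102354/25) = 39815706/25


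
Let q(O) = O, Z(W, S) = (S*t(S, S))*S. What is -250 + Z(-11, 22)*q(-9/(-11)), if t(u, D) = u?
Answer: 8462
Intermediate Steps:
Z(W, S) = S³ (Z(W, S) = (S*S)*S = S²*S = S³)
-250 + Z(-11, 22)*q(-9/(-11)) = -250 + 22³*(-9/(-11)) = -250 + 10648*(-9*(-1/11)) = -250 + 10648*(9/11) = -250 + 8712 = 8462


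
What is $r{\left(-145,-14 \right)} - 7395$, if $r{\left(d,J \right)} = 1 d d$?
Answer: $13630$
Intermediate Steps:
$r{\left(d,J \right)} = d^{2}$ ($r{\left(d,J \right)} = d d = d^{2}$)
$r{\left(-145,-14 \right)} - 7395 = \left(-145\right)^{2} - 7395 = 21025 - 7395 = 13630$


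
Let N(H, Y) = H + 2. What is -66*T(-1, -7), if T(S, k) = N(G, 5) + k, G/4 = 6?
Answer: -1254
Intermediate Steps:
G = 24 (G = 4*6 = 24)
N(H, Y) = 2 + H
T(S, k) = 26 + k (T(S, k) = (2 + 24) + k = 26 + k)
-66*T(-1, -7) = -66*(26 - 7) = -66*19 = -1254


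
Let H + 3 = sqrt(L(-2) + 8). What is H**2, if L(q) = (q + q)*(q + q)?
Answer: 33 - 12*sqrt(6) ≈ 3.6061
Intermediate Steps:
L(q) = 4*q**2 (L(q) = (2*q)*(2*q) = 4*q**2)
H = -3 + 2*sqrt(6) (H = -3 + sqrt(4*(-2)**2 + 8) = -3 + sqrt(4*4 + 8) = -3 + sqrt(16 + 8) = -3 + sqrt(24) = -3 + 2*sqrt(6) ≈ 1.8990)
H**2 = (-3 + 2*sqrt(6))**2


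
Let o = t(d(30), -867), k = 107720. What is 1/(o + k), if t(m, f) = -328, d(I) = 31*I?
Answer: 1/107392 ≈ 9.3117e-6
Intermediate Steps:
o = -328
1/(o + k) = 1/(-328 + 107720) = 1/107392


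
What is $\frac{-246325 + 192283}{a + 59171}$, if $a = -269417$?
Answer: $\frac{9007}{35041} \approx 0.25704$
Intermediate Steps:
$\frac{-246325 + 192283}{a + 59171} = \frac{-246325 + 192283}{-269417 + 59171} = - \frac{54042}{-210246} = \left(-54042\right) \left(- \frac{1}{210246}\right) = \frac{9007}{35041}$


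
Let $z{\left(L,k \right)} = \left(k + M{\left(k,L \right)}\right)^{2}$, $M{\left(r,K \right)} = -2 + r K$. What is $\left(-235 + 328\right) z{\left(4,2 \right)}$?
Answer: $5952$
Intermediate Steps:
$M{\left(r,K \right)} = -2 + K r$
$z{\left(L,k \right)} = \left(-2 + k + L k\right)^{2}$ ($z{\left(L,k \right)} = \left(k + \left(-2 + L k\right)\right)^{2} = \left(-2 + k + L k\right)^{2}$)
$\left(-235 + 328\right) z{\left(4,2 \right)} = \left(-235 + 328\right) \left(-2 + 2 + 4 \cdot 2\right)^{2} = 93 \left(-2 + 2 + 8\right)^{2} = 93 \cdot 8^{2} = 93 \cdot 64 = 5952$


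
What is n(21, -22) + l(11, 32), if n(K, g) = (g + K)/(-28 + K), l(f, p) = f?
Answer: 78/7 ≈ 11.143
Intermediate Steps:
n(K, g) = (K + g)/(-28 + K)
n(21, -22) + l(11, 32) = (21 - 22)/(-28 + 21) + 11 = -1/(-7) + 11 = -⅐*(-1) + 11 = ⅐ + 11 = 78/7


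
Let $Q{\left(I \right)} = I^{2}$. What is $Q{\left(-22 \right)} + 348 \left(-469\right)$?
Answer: $-162728$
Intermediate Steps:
$Q{\left(-22 \right)} + 348 \left(-469\right) = \left(-22\right)^{2} + 348 \left(-469\right) = 484 - 163212 = -162728$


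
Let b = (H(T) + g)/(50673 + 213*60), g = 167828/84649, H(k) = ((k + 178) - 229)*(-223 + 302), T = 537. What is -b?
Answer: -3250181534/5371232997 ≈ -0.60511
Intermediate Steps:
H(k) = -4029 + 79*k (H(k) = ((178 + k) - 229)*79 = (-51 + k)*79 = -4029 + 79*k)
g = 167828/84649 (g = 167828*(1/84649) = 167828/84649 ≈ 1.9826)
b = 3250181534/5371232997 (b = ((-4029 + 79*537) + 167828/84649)/(50673 + 213*60) = ((-4029 + 42423) + 167828/84649)/(50673 + 12780) = (38394 + 167828/84649)/63453 = (3250181534/84649)*(1/63453) = 3250181534/5371232997 ≈ 0.60511)
-b = -1*3250181534/5371232997 = -3250181534/5371232997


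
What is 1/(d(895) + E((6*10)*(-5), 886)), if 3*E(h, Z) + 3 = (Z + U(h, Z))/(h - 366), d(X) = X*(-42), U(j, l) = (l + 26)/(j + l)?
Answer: -292707/11003278864 ≈ -2.6602e-5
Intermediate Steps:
U(j, l) = (26 + l)/(j + l)
d(X) = -42*X
E(h, Z) = -1 + (Z + (26 + Z)/(Z + h))/(3*(-366 + h)) (E(h, Z) = -1 + ((Z + (26 + Z)/(h + Z))/(h - 366))/3 = -1 + ((Z + (26 + Z)/(Z + h))/(-366 + h))/3 = -1 + (Z + (26 + Z)/(Z + h))/(3*(-366 + h)))
1/(d(895) + E((6*10)*(-5), 886)) = 1/(-42*895 + (26 + 886 + (886 + (6*10)*(-5))*(1098 + 886 - 3*6*10*(-5)))/(3*(-366 + (6*10)*(-5))*(886 + (6*10)*(-5)))) = 1/(-37590 + (26 + 886 + (886 + 60*(-5))*(1098 + 886 - 180*(-5)))/(3*(-366 + 60*(-5))*(886 + 60*(-5)))) = 1/(-37590 + (26 + 886 + (886 - 300)*(1098 + 886 - 3*(-300)))/(3*(-366 - 300)*(886 - 300))) = 1/(-37590 + (1/3)*(26 + 886 + 586*(1098 + 886 + 900))/(-666*586)) = 1/(-37590 + (1/3)*(-1/666)*(1/586)*(26 + 886 + 586*2884)) = 1/(-37590 + (1/3)*(-1/666)*(1/586)*(26 + 886 + 1690024)) = 1/(-37590 + (1/3)*(-1/666)*(1/586)*1690936) = 1/(-37590 - 422734/292707) = 1/(-11003278864/292707) = -292707/11003278864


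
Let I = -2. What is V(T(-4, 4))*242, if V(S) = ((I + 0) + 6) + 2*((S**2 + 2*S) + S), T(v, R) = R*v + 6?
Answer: 34848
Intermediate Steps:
T(v, R) = 6 + R*v
V(S) = 4 + 2*S**2 + 6*S (V(S) = ((-2 + 0) + 6) + 2*((S**2 + 2*S) + S) = (-2 + 6) + 2*(S**2 + 3*S) = 4 + (2*S**2 + 6*S) = 4 + 2*S**2 + 6*S)
V(T(-4, 4))*242 = (4 + 2*(6 + 4*(-4))**2 + 6*(6 + 4*(-4)))*242 = (4 + 2*(6 - 16)**2 + 6*(6 - 16))*242 = (4 + 2*(-10)**2 + 6*(-10))*242 = (4 + 2*100 - 60)*242 = (4 + 200 - 60)*242 = 144*242 = 34848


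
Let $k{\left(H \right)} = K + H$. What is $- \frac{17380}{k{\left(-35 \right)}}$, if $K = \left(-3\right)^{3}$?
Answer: $\frac{8690}{31} \approx 280.32$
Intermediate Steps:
$K = -27$
$k{\left(H \right)} = -27 + H$
$- \frac{17380}{k{\left(-35 \right)}} = - \frac{17380}{-27 - 35} = - \frac{17380}{-62} = \left(-17380\right) \left(- \frac{1}{62}\right) = \frac{8690}{31}$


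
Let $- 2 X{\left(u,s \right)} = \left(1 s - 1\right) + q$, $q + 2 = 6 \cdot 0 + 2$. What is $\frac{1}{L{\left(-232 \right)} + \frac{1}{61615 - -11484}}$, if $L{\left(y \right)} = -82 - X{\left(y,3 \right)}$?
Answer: $- \frac{73099}{5921018} \approx -0.012346$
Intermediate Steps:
$q = 0$ ($q = -2 + \left(6 \cdot 0 + 2\right) = -2 + \left(0 + 2\right) = -2 + 2 = 0$)
$X{\left(u,s \right)} = \frac{1}{2} - \frac{s}{2}$ ($X{\left(u,s \right)} = - \frac{\left(1 s - 1\right) + 0}{2} = - \frac{\left(s - 1\right) + 0}{2} = - \frac{\left(-1 + s\right) + 0}{2} = - \frac{-1 + s}{2} = \frac{1}{2} - \frac{s}{2}$)
$L{\left(y \right)} = -81$ ($L{\left(y \right)} = -82 - \left(\frac{1}{2} - \frac{3}{2}\right) = -82 - -1 = -82 + 1 = -81$)
$\frac{1}{L{\left(-232 \right)} + \frac{1}{61615 - -11484}} = \frac{1}{-81 + \frac{1}{61615 - -11484}} = \frac{1}{-81 + \frac{1}{61615 + 11484}} = \frac{1}{-81 + \frac{1}{73099}} = \frac{1}{- \frac{5921018}{73099}} = - \frac{73099}{5921018}$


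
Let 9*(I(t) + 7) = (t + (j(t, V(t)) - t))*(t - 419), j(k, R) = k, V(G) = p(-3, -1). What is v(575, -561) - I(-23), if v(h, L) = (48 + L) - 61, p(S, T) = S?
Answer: -15269/9 ≈ -1696.6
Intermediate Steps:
V(G) = -3
v(h, L) = -13 + L
I(t) = -7 + t*(-419 + t)/9 (I(t) = -7 + ((t + (t - t))*(t - 419))/9 = -7 + ((t + 0)*(-419 + t))/9 = -7 + (t*(-419 + t))/9 = -7 + t*(-419 + t)/9)
v(575, -561) - I(-23) = (-13 - 561) - (-7 - 419/9*(-23) + (1/9)*(-23)**2) = -574 - (-7 + 9637/9 + (1/9)*529) = -574 - (-7 + 9637/9 + 529/9) = -574 - 1*10103/9 = -574 - 10103/9 = -15269/9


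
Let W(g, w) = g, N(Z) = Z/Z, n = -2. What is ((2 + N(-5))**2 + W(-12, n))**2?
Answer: 9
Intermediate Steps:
N(Z) = 1
((2 + N(-5))**2 + W(-12, n))**2 = ((2 + 1)**2 - 12)**2 = (3**2 - 12)**2 = (9 - 12)**2 = (-3)**2 = 9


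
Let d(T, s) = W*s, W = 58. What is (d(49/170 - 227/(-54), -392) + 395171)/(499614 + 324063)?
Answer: 124145/274559 ≈ 0.45216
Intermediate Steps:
d(T, s) = 58*s
(d(49/170 - 227/(-54), -392) + 395171)/(499614 + 324063) = (58*(-392) + 395171)/(499614 + 324063) = (-22736 + 395171)/823677 = 372435*(1/823677) = 124145/274559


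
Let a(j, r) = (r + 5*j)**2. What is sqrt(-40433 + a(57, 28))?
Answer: 8*sqrt(899) ≈ 239.87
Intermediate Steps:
sqrt(-40433 + a(57, 28)) = sqrt(-40433 + (28 + 5*57)**2) = sqrt(-40433 + (28 + 285)**2) = sqrt(-40433 + 313**2) = sqrt(-40433 + 97969) = sqrt(57536) = 8*sqrt(899)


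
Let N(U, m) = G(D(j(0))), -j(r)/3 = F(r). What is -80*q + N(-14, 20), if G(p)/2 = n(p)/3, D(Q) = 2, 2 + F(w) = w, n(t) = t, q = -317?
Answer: 76084/3 ≈ 25361.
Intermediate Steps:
F(w) = -2 + w
j(r) = 6 - 3*r (j(r) = -3*(-2 + r) = 6 - 3*r)
G(p) = 2*p/3 (G(p) = 2*(p/3) = 2*p/3)
N(U, m) = 4/3 (N(U, m) = (2/3)*2 = 4/3)
-80*q + N(-14, 20) = -80*(-317) + 4/3 = 25360 + 4/3 = 76084/3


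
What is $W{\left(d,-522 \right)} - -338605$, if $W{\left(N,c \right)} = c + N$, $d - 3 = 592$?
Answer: $338678$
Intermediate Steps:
$d = 595$ ($d = 3 + 592 = 595$)
$W{\left(N,c \right)} = N + c$
$W{\left(d,-522 \right)} - -338605 = \left(595 - 522\right) - -338605 = 73 + 338605 = 338678$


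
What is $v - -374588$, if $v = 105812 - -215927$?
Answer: $696327$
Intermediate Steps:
$v = 321739$ ($v = 105812 + 215927 = 321739$)
$v - -374588 = 321739 - -374588 = 321739 + 374588 = 696327$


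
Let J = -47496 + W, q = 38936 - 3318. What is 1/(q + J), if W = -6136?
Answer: -1/18014 ≈ -5.5512e-5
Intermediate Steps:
q = 35618
J = -53632 (J = -47496 - 6136 = -53632)
1/(q + J) = 1/(35618 - 53632) = 1/(-18014) = -1/18014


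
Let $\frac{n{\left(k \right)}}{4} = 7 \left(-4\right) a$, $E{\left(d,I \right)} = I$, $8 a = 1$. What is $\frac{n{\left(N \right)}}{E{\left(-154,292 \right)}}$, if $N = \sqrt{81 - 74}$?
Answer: $- \frac{7}{146} \approx -0.047945$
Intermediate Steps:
$a = \frac{1}{8}$ ($a = \frac{1}{8} \cdot 1 = \frac{1}{8} \approx 0.125$)
$N = \sqrt{7} \approx 2.6458$
$n{\left(k \right)} = -14$ ($n{\left(k \right)} = 4 \cdot 7 \left(-4\right) \frac{1}{8} = 4 \left(\left(-28\right) \frac{1}{8}\right) = 4 \left(- \frac{7}{2}\right) = -14$)
$\frac{n{\left(N \right)}}{E{\left(-154,292 \right)}} = - \frac{14}{292} = \left(-14\right) \frac{1}{292} = - \frac{7}{146}$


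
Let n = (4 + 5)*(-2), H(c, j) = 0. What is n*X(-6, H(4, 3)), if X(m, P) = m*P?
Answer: 0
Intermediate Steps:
X(m, P) = P*m
n = -18 (n = 9*(-2) = -18)
n*X(-6, H(4, 3)) = -0*(-6) = -18*0 = 0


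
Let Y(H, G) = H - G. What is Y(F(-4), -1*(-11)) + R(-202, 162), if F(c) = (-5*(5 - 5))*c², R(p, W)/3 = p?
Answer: -617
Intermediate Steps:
R(p, W) = 3*p
F(c) = 0 (F(c) = (-5*0)*c² = 0*c² = 0)
Y(F(-4), -1*(-11)) + R(-202, 162) = (0 - (-1)*(-11)) + 3*(-202) = (0 - 1*11) - 606 = (0 - 11) - 606 = -11 - 606 = -617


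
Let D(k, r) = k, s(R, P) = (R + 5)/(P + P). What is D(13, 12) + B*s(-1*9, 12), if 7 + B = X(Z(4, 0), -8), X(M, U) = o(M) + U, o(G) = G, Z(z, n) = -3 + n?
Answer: 16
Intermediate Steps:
s(R, P) = (5 + R)/(2*P) (s(R, P) = (5 + R)/((2*P)) = (5 + R)*(1/(2*P)) = (5 + R)/(2*P))
X(M, U) = M + U
B = -18 (B = -7 + ((-3 + 0) - 8) = -7 + (-3 - 8) = -7 - 11 = -18)
D(13, 12) + B*s(-1*9, 12) = 13 - 9*(5 - 1*9)/12 = 13 - 9*(5 - 9)/12 = 13 - 9*(-4)/12 = 13 - 18*(-⅙) = 13 + 3 = 16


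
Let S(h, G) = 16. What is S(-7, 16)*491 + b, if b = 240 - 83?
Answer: 8013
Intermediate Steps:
b = 157
S(-7, 16)*491 + b = 16*491 + 157 = 7856 + 157 = 8013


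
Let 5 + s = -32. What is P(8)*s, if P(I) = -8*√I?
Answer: 592*√2 ≈ 837.21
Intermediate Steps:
s = -37 (s = -5 - 32 = -37)
P(8)*s = -16*√2*(-37) = 592*√2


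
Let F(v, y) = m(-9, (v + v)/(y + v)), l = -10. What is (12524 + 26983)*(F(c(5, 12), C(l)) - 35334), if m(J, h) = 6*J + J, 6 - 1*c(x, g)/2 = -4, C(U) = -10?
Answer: -1398429279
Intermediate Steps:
c(x, g) = 20 (c(x, g) = 12 - 2*(-4) = 12 + 8 = 20)
m(J, h) = 7*J
F(v, y) = -63 (F(v, y) = 7*(-9) = -63)
(12524 + 26983)*(F(c(5, 12), C(l)) - 35334) = (12524 + 26983)*(-63 - 35334) = 39507*(-35397) = -1398429279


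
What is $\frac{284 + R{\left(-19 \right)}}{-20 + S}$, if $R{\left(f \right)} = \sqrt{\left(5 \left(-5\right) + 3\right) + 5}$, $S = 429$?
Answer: $\frac{284}{409} + \frac{i \sqrt{17}}{409} \approx 0.69438 + 0.010081 i$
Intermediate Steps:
$R{\left(f \right)} = i \sqrt{17}$ ($R{\left(f \right)} = \sqrt{\left(-25 + 3\right) + 5} = \sqrt{-22 + 5} = \sqrt{-17} = i \sqrt{17}$)
$\frac{284 + R{\left(-19 \right)}}{-20 + S} = \frac{284 + i \sqrt{17}}{-20 + 429} = \frac{284 + i \sqrt{17}}{409} = \left(284 + i \sqrt{17}\right) \frac{1}{409} = \frac{284}{409} + \frac{i \sqrt{17}}{409}$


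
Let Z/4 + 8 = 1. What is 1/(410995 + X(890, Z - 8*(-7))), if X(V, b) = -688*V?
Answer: -1/201325 ≈ -4.9671e-6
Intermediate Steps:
Z = -28 (Z = -32 + 4*1 = -32 + 4 = -28)
1/(410995 + X(890, Z - 8*(-7))) = 1/(410995 - 688*890) = 1/(410995 - 612320) = 1/(-201325) = -1/201325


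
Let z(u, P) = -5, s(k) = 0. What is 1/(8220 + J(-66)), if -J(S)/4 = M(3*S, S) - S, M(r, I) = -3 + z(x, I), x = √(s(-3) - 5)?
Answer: 1/7988 ≈ 0.00012519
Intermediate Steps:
x = I*√5 (x = √(0 - 5) = √(-5) = I*√5 ≈ 2.2361*I)
M(r, I) = -8 (M(r, I) = -3 - 5 = -8)
J(S) = 32 + 4*S (J(S) = -4*(-8 - S) = 32 + 4*S)
1/(8220 + J(-66)) = 1/(8220 + (32 + 4*(-66))) = 1/(8220 + (32 - 264)) = 1/(8220 - 232) = 1/7988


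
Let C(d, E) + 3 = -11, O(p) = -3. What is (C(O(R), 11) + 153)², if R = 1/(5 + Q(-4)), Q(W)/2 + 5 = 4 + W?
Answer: 19321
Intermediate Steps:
Q(W) = -2 + 2*W (Q(W) = -10 + 2*(4 + W) = -10 + (8 + 2*W) = -2 + 2*W)
R = -⅕ (R = 1/(5 + (-2 + 2*(-4))) = 1/(5 + (-2 - 8)) = 1/(5 - 10) = 1/(-5) = -⅕ ≈ -0.20000)
C(d, E) = -14 (C(d, E) = -3 - 11 = -14)
(C(O(R), 11) + 153)² = (-14 + 153)² = 139² = 19321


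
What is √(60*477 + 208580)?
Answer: 20*√593 ≈ 487.03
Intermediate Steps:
√(60*477 + 208580) = √(28620 + 208580) = √237200 = 20*√593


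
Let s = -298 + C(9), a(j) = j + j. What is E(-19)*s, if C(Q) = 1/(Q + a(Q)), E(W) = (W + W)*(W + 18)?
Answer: -305710/27 ≈ -11323.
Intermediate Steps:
a(j) = 2*j
E(W) = 2*W*(18 + W) (E(W) = (2*W)*(18 + W) = 2*W*(18 + W))
C(Q) = 1/(3*Q) (C(Q) = 1/(Q + 2*Q) = 1/(3*Q))
s = -8045/27 (s = -298 + (1/3)/9 = -298 + (1/3)*(1/9) = -298 + 1/27 = -8045/27 ≈ -297.96)
E(-19)*s = (2*(-19)*(18 - 19))*(-8045/27) = (2*(-19)*(-1))*(-8045/27) = 38*(-8045/27) = -305710/27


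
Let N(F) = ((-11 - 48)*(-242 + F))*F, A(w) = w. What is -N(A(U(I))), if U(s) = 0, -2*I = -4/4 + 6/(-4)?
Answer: 0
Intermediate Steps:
I = 5/4 (I = -(-4/4 + 6/(-4))/2 = -(-4*1/4 + 6*(-1/4))/2 = -(-1 - 3/2)/2 = -1/2*(-5/2) = 5/4 ≈ 1.2500)
N(F) = F*(14278 - 59*F) (N(F) = (-59*(-242 + F))*F = (14278 - 59*F)*F = F*(14278 - 59*F))
-N(A(U(I))) = -59*0*(242 - 1*0) = -59*0*(242 + 0) = -59*0*242 = -1*0 = 0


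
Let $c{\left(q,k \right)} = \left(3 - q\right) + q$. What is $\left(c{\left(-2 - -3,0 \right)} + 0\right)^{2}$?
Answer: $9$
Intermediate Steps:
$c{\left(q,k \right)} = 3$
$\left(c{\left(-2 - -3,0 \right)} + 0\right)^{2} = \left(3 + 0\right)^{2} = 3^{2} = 9$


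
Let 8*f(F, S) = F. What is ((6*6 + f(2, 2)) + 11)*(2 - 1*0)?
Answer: 189/2 ≈ 94.500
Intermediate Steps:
f(F, S) = F/8
((6*6 + f(2, 2)) + 11)*(2 - 1*0) = ((6*6 + (⅛)*2) + 11)*(2 - 1*0) = ((36 + ¼) + 11)*(2 + 0) = (145/4 + 11)*2 = (189/4)*2 = 189/2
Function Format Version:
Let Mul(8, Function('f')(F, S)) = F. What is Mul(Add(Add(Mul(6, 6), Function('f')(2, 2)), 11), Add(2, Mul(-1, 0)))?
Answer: Rational(189, 2) ≈ 94.500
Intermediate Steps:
Function('f')(F, S) = Mul(Rational(1, 8), F)
Mul(Add(Add(Mul(6, 6), Function('f')(2, 2)), 11), Add(2, Mul(-1, 0))) = Mul(Add(Add(Mul(6, 6), Mul(Rational(1, 8), 2)), 11), Add(2, Mul(-1, 0))) = Mul(Add(Add(36, Rational(1, 4)), 11), Add(2, 0)) = Mul(Add(Rational(145, 4), 11), 2) = Mul(Rational(189, 4), 2) = Rational(189, 2)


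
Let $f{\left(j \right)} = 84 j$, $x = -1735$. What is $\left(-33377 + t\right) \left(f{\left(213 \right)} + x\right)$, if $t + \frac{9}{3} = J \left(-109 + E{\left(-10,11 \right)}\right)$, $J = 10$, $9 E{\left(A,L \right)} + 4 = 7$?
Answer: $- \frac{1670633800}{3} \approx -5.5688 \cdot 10^{8}$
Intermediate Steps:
$E{\left(A,L \right)} = \frac{1}{3}$ ($E{\left(A,L \right)} = - \frac{4}{9} + \frac{1}{9} \cdot 7 = - \frac{4}{9} + \frac{7}{9} = \frac{1}{3}$)
$t = - \frac{3269}{3}$ ($t = -3 + 10 \left(-109 + \frac{1}{3}\right) = -3 + 10 \left(- \frac{326}{3}\right) = -3 - \frac{3260}{3} = - \frac{3269}{3} \approx -1089.7$)
$\left(-33377 + t\right) \left(f{\left(213 \right)} + x\right) = \left(-33377 - \frac{3269}{3}\right) \left(84 \cdot 213 - 1735\right) = - \frac{103400 \left(17892 - 1735\right)}{3} = \left(- \frac{103400}{3}\right) 16157 = - \frac{1670633800}{3}$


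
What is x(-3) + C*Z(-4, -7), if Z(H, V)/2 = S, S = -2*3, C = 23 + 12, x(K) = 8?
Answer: -412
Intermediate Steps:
C = 35
S = -6
Z(H, V) = -12 (Z(H, V) = 2*(-6) = -12)
x(-3) + C*Z(-4, -7) = 8 + 35*(-12) = 8 - 420 = -412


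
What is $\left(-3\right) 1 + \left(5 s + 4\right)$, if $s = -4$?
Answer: $-19$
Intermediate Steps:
$\left(-3\right) 1 + \left(5 s + 4\right) = \left(-3\right) 1 + \left(5 \left(-4\right) + 4\right) = -3 + \left(-20 + 4\right) = -3 - 16 = -19$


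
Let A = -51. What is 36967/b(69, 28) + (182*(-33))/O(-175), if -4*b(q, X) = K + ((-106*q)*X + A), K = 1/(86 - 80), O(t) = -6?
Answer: 1231173265/1229057 ≈ 1001.7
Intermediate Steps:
K = ⅙ (K = 1/6 = ⅙ ≈ 0.16667)
b(q, X) = 305/24 + 53*X*q/2 (b(q, X) = -(⅙ + ((-106*q)*X - 51))/4 = -(⅙ + (-106*X*q - 51))/4 = -(⅙ + (-51 - 106*X*q))/4 = -(-305/6 - 106*X*q)/4 = 305/24 + 53*X*q/2)
36967/b(69, 28) + (182*(-33))/O(-175) = 36967/(305/24 + (53/2)*28*69) + (182*(-33))/(-6) = 36967/(305/24 + 51198) - 6006*(-⅙) = 36967/(1229057/24) + 1001 = 36967*(24/1229057) + 1001 = 887208/1229057 + 1001 = 1231173265/1229057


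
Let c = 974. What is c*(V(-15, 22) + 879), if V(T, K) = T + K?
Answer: 862964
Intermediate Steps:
V(T, K) = K + T
c*(V(-15, 22) + 879) = 974*((22 - 15) + 879) = 974*(7 + 879) = 974*886 = 862964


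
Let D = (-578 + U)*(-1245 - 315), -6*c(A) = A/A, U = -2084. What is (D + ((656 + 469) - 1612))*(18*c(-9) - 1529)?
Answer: -6361220956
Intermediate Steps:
c(A) = -1/6 (c(A) = -A/(6*A) = -1/6*1 = -1/6)
D = 4152720 (D = (-578 - 2084)*(-1245 - 315) = -2662*(-1560) = 4152720)
(D + ((656 + 469) - 1612))*(18*c(-9) - 1529) = (4152720 + ((656 + 469) - 1612))*(18*(-1/6) - 1529) = (4152720 + (1125 - 1612))*(-3 - 1529) = (4152720 - 487)*(-1532) = 4152233*(-1532) = -6361220956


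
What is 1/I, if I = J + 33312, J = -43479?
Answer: -1/10167 ≈ -9.8357e-5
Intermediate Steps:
I = -10167 (I = -43479 + 33312 = -10167)
1/I = 1/(-10167) = -1/10167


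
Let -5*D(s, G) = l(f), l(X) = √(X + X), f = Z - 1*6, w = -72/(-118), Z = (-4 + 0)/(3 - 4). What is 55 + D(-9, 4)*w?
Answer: 55 - 72*I/295 ≈ 55.0 - 0.24407*I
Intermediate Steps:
Z = 4 (Z = -4/(-1) = -4*(-1) = 4)
w = 36/59 (w = -72*(-1/118) = 36/59 ≈ 0.61017)
f = -2 (f = 4 - 1*6 = 4 - 6 = -2)
l(X) = √2*√X (l(X) = √(2*X) = √2*√X)
D(s, G) = -2*I/5 (D(s, G) = -√2*√(-2)/5 = -√2*I*√2/5 = -2*I/5)
55 + D(-9, 4)*w = 55 - 2*I/5*(36/59) = 55 - 72*I/295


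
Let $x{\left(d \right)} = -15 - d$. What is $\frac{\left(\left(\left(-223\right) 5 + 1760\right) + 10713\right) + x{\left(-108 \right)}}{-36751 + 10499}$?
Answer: $- \frac{11451}{26252} \approx -0.4362$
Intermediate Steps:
$\frac{\left(\left(\left(-223\right) 5 + 1760\right) + 10713\right) + x{\left(-108 \right)}}{-36751 + 10499} = \frac{\left(\left(\left(-223\right) 5 + 1760\right) + 10713\right) - -93}{-36751 + 10499} = \frac{\left(\left(-1115 + 1760\right) + 10713\right) + \left(-15 + 108\right)}{-26252} = \left(\left(645 + 10713\right) + 93\right) \left(- \frac{1}{26252}\right) = \left(11358 + 93\right) \left(- \frac{1}{26252}\right) = 11451 \left(- \frac{1}{26252}\right) = - \frac{11451}{26252}$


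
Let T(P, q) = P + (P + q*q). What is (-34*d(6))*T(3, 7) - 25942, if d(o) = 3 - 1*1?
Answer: -29682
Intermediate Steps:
T(P, q) = q**2 + 2*P (T(P, q) = P + (P + q**2) = q**2 + 2*P)
d(o) = 2 (d(o) = 3 - 1 = 2)
(-34*d(6))*T(3, 7) - 25942 = (-34*2)*(7**2 + 2*3) - 25942 = -68*(49 + 6) - 25942 = -68*55 - 25942 = -3740 - 25942 = -29682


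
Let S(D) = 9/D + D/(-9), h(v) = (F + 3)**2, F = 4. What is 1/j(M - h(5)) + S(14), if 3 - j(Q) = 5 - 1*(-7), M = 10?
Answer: -43/42 ≈ -1.0238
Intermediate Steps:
h(v) = 49 (h(v) = (4 + 3)**2 = 7**2 = 49)
j(Q) = -9 (j(Q) = 3 - (5 - 1*(-7)) = 3 - (5 + 7) = 3 - 1*12 = 3 - 12 = -9)
S(D) = 9/D - D/9 (S(D) = 9/D + D*(-1/9) = 9/D - D/9)
1/j(M - h(5)) + S(14) = 1/(-9) + (9/14 - 1/9*14) = -1/9 + (9*(1/14) - 14/9) = -1/9 + (9/14 - 14/9) = -1/9 - 115/126 = -43/42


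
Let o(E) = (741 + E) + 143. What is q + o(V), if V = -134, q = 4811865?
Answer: 4812615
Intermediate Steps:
o(E) = 884 + E
q + o(V) = 4811865 + (884 - 134) = 4811865 + 750 = 4812615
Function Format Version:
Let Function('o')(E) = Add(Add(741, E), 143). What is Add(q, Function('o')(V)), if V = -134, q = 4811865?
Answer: 4812615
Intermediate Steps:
Function('o')(E) = Add(884, E)
Add(q, Function('o')(V)) = Add(4811865, Add(884, -134)) = Add(4811865, 750) = 4812615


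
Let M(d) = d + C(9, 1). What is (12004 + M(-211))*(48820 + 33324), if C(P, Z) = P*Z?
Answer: 969463488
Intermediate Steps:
M(d) = 9 + d (M(d) = d + 9*1 = d + 9 = 9 + d)
(12004 + M(-211))*(48820 + 33324) = (12004 + (9 - 211))*(48820 + 33324) = (12004 - 202)*82144 = 11802*82144 = 969463488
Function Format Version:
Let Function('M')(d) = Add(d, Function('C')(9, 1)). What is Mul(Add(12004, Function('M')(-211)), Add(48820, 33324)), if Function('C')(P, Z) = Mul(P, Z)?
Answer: 969463488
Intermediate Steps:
Function('M')(d) = Add(9, d) (Function('M')(d) = Add(d, Mul(9, 1)) = Add(d, 9) = Add(9, d))
Mul(Add(12004, Function('M')(-211)), Add(48820, 33324)) = Mul(Add(12004, Add(9, -211)), Add(48820, 33324)) = Mul(Add(12004, -202), 82144) = Mul(11802, 82144) = 969463488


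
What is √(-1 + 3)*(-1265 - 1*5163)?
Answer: -6428*√2 ≈ -9090.6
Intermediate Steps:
√(-1 + 3)*(-1265 - 1*5163) = √2*(-1265 - 5163) = √2*(-6428) = -6428*√2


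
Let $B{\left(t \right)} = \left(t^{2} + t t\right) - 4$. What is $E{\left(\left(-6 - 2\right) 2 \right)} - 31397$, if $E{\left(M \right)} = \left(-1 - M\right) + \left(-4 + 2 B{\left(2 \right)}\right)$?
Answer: $-31378$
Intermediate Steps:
$B{\left(t \right)} = -4 + 2 t^{2}$ ($B{\left(t \right)} = \left(t^{2} + t^{2}\right) - 4 = 2 t^{2} - 4 = -4 + 2 t^{2}$)
$E{\left(M \right)} = 3 - M$ ($E{\left(M \right)} = \left(-1 - M\right) - \left(4 - 2 \left(-4 + 2 \cdot 2^{2}\right)\right) = \left(-1 - M\right) - \left(4 - 2 \left(-4 + 2 \cdot 4\right)\right) = \left(-1 - M\right) - \left(4 - 2 \left(-4 + 8\right)\right) = \left(-1 - M\right) + \left(-4 + 2 \cdot 4\right) = \left(-1 - M\right) + \left(-4 + 8\right) = \left(-1 - M\right) + 4 = 3 - M$)
$E{\left(\left(-6 - 2\right) 2 \right)} - 31397 = \left(3 - \left(-6 - 2\right) 2\right) - 31397 = \left(3 - \left(-8\right) 2\right) - 31397 = \left(3 - -16\right) - 31397 = \left(3 + 16\right) - 31397 = 19 - 31397 = -31378$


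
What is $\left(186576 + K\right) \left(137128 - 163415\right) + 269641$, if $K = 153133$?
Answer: $-8929660842$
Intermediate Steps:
$\left(186576 + K\right) \left(137128 - 163415\right) + 269641 = \left(186576 + 153133\right) \left(137128 - 163415\right) + 269641 = 339709 \left(-26287\right) + 269641 = -8929930483 + 269641 = -8929660842$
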